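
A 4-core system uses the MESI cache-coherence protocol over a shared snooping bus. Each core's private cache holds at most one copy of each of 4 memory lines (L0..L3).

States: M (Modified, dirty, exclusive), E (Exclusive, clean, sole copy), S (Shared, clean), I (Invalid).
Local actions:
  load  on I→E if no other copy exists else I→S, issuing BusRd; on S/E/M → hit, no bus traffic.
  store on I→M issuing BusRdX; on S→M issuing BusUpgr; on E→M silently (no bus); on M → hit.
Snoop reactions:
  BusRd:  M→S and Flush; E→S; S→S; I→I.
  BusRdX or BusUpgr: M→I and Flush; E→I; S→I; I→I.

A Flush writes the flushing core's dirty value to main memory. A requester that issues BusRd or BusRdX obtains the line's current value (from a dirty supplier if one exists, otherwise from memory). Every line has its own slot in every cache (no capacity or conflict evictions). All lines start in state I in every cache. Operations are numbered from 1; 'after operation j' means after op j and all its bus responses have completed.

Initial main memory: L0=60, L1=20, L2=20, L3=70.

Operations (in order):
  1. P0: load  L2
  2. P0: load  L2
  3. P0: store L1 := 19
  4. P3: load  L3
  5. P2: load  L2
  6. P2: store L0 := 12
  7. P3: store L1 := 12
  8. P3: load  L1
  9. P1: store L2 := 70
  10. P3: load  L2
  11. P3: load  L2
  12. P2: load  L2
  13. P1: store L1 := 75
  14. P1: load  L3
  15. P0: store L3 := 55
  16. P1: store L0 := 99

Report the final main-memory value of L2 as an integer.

memory[L2] = 70

step 1: P0: load  L2  ⟶  EIII  (L2)  txn=BusRd  M[L2]=20
step 2: P0: load  L2  ⟶  EIII  (L2)  txn=∅  M[L2]=20
step 3: P0: store L1 := 19  ⟶  MIII  (L1)  txn=BusRdX  M[L1]=20
step 4: P3: load  L3  ⟶  IIIE  (L3)  txn=BusRd  M[L3]=70
step 5: P2: load  L2  ⟶  SISI  (L2)  txn=BusRd  M[L2]=20
step 6: P2: store L0 := 12  ⟶  IIMI  (L0)  txn=BusRdX  M[L0]=60
step 7: P3: store L1 := 12  ⟶  IIIM  (L1)  txn=BusRdX+Flush  M[L1]=19
step 8: P3: load  L1  ⟶  IIIM  (L1)  txn=∅  M[L1]=19
step 9: P1: store L2 := 70  ⟶  IMII  (L2)  txn=BusRdX  M[L2]=20
step 10: P3: load  L2  ⟶  ISIS  (L2)  txn=BusRd+Flush  M[L2]=70
step 11: P3: load  L2  ⟶  ISIS  (L2)  txn=∅  M[L2]=70
step 12: P2: load  L2  ⟶  ISSS  (L2)  txn=BusRd  M[L2]=70
step 13: P1: store L1 := 75  ⟶  IMII  (L1)  txn=BusRdX+Flush  M[L1]=12
step 14: P1: load  L3  ⟶  ISIS  (L3)  txn=BusRd  M[L3]=70
step 15: P0: store L3 := 55  ⟶  MIII  (L3)  txn=BusRdX  M[L3]=70
step 16: P1: store L0 := 99  ⟶  IMII  (L0)  txn=BusRdX+Flush  M[L0]=12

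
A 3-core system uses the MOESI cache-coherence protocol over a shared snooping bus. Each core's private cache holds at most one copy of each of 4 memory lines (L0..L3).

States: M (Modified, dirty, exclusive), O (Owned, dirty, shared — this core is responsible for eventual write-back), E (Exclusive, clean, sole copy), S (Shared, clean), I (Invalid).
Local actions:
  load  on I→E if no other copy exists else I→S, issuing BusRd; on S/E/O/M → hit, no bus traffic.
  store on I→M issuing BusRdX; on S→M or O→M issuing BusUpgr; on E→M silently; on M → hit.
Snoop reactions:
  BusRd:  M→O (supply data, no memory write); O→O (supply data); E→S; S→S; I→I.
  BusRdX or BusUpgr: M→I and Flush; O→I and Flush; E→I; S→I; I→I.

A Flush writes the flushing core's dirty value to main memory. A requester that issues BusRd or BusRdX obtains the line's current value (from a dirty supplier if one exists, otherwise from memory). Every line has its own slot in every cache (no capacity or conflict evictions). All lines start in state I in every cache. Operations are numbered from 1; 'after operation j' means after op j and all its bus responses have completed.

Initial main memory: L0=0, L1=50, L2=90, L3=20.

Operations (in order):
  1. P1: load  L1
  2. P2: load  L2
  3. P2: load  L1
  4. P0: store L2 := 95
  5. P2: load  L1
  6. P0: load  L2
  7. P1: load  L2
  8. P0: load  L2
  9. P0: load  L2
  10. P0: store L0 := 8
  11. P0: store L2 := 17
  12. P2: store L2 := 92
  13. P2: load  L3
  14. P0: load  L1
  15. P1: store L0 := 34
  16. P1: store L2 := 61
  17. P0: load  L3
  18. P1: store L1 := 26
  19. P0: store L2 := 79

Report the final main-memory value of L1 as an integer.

[1] P1: load  L1 | P0:I, P1:E(50), P2:I | bus: BusRd
[2] P2: load  L2 | P0:I, P1:I, P2:E(90) | bus: BusRd
[3] P2: load  L1 | P0:I, P1:S(50), P2:S(50) | bus: BusRd
[4] P0: store L2 := 95 | P0:M(95), P1:I, P2:I | bus: BusRdX
[5] P2: load  L1 | P0:I, P1:S(50), P2:S(50) | bus: none
[6] P0: load  L2 | P0:M(95), P1:I, P2:I | bus: none
[7] P1: load  L2 | P0:O(95), P1:S(95), P2:I | bus: BusRd
[8] P0: load  L2 | P0:O(95), P1:S(95), P2:I | bus: none
[9] P0: load  L2 | P0:O(95), P1:S(95), P2:I | bus: none
[10] P0: store L0 := 8 | P0:M(8), P1:I, P2:I | bus: BusRdX
[11] P0: store L2 := 17 | P0:M(17), P1:I, P2:I | bus: BusUpgr
[12] P2: store L2 := 92 | P0:I, P1:I, P2:M(92) | bus: BusRdX,Flush
[13] P2: load  L3 | P0:I, P1:I, P2:E(20) | bus: BusRd
[14] P0: load  L1 | P0:S(50), P1:S(50), P2:S(50) | bus: BusRd
[15] P1: store L0 := 34 | P0:I, P1:M(34), P2:I | bus: BusRdX,Flush
[16] P1: store L2 := 61 | P0:I, P1:M(61), P2:I | bus: BusRdX,Flush
[17] P0: load  L3 | P0:S(20), P1:I, P2:S(20) | bus: BusRd
[18] P1: store L1 := 26 | P0:I, P1:M(26), P2:I | bus: BusUpgr
[19] P0: store L2 := 79 | P0:M(79), P1:I, P2:I | bus: BusRdX,Flush

memory[L1] = 50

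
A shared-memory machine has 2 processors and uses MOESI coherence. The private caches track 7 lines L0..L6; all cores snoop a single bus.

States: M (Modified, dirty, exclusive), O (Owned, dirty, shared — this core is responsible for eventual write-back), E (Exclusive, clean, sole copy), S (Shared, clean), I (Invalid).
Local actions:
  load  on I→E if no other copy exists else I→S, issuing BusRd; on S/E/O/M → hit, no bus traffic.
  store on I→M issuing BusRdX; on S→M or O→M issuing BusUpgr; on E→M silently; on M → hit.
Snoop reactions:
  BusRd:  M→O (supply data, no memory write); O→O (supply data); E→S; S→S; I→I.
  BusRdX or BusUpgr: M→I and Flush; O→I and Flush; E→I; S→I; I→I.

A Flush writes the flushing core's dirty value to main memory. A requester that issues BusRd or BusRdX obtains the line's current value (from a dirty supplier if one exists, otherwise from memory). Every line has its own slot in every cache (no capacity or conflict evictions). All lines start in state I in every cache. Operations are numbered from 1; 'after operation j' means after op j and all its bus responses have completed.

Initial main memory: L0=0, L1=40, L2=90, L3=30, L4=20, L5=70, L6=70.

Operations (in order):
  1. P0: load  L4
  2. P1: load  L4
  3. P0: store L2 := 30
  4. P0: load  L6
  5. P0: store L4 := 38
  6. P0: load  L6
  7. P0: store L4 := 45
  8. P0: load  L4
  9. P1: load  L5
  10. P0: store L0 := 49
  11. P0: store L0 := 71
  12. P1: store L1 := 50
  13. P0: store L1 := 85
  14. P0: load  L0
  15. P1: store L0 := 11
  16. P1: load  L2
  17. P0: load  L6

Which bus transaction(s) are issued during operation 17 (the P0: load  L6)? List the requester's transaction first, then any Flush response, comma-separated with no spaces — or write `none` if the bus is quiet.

  op1 P0: load  L4 → E/I on L4; bus BusRd; mem=20
  op2 P1: load  L4 → S/S on L4; bus BusRd; mem=20
  op3 P0: store L2 := 30 → M/I on L2; bus BusRdX; mem=90
  op4 P0: load  L6 → E/I on L6; bus BusRd; mem=70
  op5 P0: store L4 := 38 → M/I on L4; bus BusUpgr; mem=20
  op6 P0: load  L6 → E/I on L6; bus (none); mem=70
  op7 P0: store L4 := 45 → M/I on L4; bus (none); mem=20
  op8 P0: load  L4 → M/I on L4; bus (none); mem=20
  op9 P1: load  L5 → I/E on L5; bus BusRd; mem=70
  op10 P0: store L0 := 49 → M/I on L0; bus BusRdX; mem=0
  op11 P0: store L0 := 71 → M/I on L0; bus (none); mem=0
  op12 P1: store L1 := 50 → I/M on L1; bus BusRdX; mem=40
  op13 P0: store L1 := 85 → M/I on L1; bus BusRdX Flush; mem=50
  op14 P0: load  L0 → M/I on L0; bus (none); mem=0
  op15 P1: store L0 := 11 → I/M on L0; bus BusRdX Flush; mem=71
  op16 P1: load  L2 → O/S on L2; bus BusRd; mem=90
  op17 P0: load  L6 → E/I on L6; bus (none); mem=70

bus = none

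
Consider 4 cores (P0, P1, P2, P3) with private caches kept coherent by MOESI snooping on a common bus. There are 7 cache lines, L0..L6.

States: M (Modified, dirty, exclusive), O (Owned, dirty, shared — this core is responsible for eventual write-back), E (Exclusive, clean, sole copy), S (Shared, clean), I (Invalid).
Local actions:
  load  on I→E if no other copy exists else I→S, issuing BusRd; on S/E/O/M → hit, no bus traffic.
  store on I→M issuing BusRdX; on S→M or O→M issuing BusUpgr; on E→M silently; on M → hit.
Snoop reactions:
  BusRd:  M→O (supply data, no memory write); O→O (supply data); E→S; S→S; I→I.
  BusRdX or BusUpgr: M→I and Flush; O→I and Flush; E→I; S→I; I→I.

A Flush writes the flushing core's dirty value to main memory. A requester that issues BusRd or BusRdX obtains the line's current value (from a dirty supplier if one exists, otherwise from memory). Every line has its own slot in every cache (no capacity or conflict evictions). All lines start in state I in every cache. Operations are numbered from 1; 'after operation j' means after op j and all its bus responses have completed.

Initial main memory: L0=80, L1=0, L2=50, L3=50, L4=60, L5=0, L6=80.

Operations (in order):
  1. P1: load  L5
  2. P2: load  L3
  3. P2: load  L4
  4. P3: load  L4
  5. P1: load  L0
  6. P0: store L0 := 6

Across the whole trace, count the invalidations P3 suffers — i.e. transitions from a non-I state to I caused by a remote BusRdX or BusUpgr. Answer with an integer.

invalidations = 0

[1] P1: load  L5 | P0:I, P1:E(0), P2:I, P3:I | bus: BusRd
[2] P2: load  L3 | P0:I, P1:I, P2:E(50), P3:I | bus: BusRd
[3] P2: load  L4 | P0:I, P1:I, P2:E(60), P3:I | bus: BusRd
[4] P3: load  L4 | P0:I, P1:I, P2:S(60), P3:S(60) | bus: BusRd
[5] P1: load  L0 | P0:I, P1:E(80), P2:I, P3:I | bus: BusRd
[6] P0: store L0 := 6 | P0:M(6), P1:I, P2:I, P3:I | bus: BusRdX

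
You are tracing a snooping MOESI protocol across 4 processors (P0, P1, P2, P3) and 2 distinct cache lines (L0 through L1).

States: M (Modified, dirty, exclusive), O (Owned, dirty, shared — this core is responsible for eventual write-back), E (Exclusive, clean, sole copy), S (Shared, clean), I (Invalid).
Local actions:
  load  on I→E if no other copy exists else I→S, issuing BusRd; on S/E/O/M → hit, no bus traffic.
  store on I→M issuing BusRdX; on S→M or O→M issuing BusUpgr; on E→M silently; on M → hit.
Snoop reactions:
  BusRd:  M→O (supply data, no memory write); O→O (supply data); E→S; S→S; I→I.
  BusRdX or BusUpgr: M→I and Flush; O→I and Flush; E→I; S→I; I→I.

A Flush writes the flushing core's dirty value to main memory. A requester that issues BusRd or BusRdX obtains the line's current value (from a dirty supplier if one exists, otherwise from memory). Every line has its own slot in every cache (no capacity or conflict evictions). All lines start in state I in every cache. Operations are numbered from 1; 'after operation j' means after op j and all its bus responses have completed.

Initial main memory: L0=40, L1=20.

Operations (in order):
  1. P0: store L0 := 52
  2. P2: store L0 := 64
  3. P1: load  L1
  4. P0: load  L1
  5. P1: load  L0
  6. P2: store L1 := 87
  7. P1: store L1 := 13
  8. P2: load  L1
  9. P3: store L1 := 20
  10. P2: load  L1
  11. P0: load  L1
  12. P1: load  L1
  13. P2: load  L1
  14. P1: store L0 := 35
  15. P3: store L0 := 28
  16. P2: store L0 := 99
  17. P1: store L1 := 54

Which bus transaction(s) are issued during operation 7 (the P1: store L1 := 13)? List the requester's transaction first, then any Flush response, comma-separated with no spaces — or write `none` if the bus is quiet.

[1] P0: store L0 := 52 | P0:M(52), P1:I, P2:I, P3:I | bus: BusRdX
[2] P2: store L0 := 64 | P0:I, P1:I, P2:M(64), P3:I | bus: BusRdX,Flush
[3] P1: load  L1 | P0:I, P1:E(20), P2:I, P3:I | bus: BusRd
[4] P0: load  L1 | P0:S(20), P1:S(20), P2:I, P3:I | bus: BusRd
[5] P1: load  L0 | P0:I, P1:S(64), P2:O(64), P3:I | bus: BusRd
[6] P2: store L1 := 87 | P0:I, P1:I, P2:M(87), P3:I | bus: BusRdX
[7] P1: store L1 := 13 | P0:I, P1:M(13), P2:I, P3:I | bus: BusRdX,Flush
[8] P2: load  L1 | P0:I, P1:O(13), P2:S(13), P3:I | bus: BusRd
[9] P3: store L1 := 20 | P0:I, P1:I, P2:I, P3:M(20) | bus: BusRdX,Flush
[10] P2: load  L1 | P0:I, P1:I, P2:S(20), P3:O(20) | bus: BusRd
[11] P0: load  L1 | P0:S(20), P1:I, P2:S(20), P3:O(20) | bus: BusRd
[12] P1: load  L1 | P0:S(20), P1:S(20), P2:S(20), P3:O(20) | bus: BusRd
[13] P2: load  L1 | P0:S(20), P1:S(20), P2:S(20), P3:O(20) | bus: none
[14] P1: store L0 := 35 | P0:I, P1:M(35), P2:I, P3:I | bus: BusUpgr,Flush
[15] P3: store L0 := 28 | P0:I, P1:I, P2:I, P3:M(28) | bus: BusRdX,Flush
[16] P2: store L0 := 99 | P0:I, P1:I, P2:M(99), P3:I | bus: BusRdX,Flush
[17] P1: store L1 := 54 | P0:I, P1:M(54), P2:I, P3:I | bus: BusUpgr,Flush

bus = BusRdX,Flush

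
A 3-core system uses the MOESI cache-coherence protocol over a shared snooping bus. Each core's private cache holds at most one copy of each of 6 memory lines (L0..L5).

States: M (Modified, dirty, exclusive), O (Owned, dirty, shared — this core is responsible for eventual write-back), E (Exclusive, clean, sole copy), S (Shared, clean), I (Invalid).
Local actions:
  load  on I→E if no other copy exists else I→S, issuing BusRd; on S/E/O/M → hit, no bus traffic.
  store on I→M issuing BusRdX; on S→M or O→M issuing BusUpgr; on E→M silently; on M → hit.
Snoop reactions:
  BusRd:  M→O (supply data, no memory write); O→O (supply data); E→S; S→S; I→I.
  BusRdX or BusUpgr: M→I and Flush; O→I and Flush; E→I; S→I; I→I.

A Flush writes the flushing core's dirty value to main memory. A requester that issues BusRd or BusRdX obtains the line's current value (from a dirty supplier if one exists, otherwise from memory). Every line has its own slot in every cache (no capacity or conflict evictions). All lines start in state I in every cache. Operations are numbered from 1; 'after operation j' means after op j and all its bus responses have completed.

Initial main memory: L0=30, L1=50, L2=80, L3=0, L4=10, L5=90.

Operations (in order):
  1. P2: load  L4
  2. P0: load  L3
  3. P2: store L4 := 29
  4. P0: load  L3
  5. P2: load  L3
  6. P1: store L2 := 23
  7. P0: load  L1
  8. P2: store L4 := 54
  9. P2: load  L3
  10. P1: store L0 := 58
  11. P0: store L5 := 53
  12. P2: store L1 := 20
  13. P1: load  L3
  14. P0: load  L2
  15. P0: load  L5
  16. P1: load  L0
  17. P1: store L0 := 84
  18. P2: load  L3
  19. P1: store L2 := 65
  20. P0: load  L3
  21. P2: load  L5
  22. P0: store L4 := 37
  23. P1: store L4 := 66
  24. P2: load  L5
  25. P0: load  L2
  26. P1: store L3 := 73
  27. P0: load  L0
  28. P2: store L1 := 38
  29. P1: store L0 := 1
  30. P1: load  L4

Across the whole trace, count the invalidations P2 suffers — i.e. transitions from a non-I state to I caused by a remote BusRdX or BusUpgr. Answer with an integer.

invalidations = 2

  op1 P2: load  L4 → I/I/E on L4; bus BusRd; mem=10
  op2 P0: load  L3 → E/I/I on L3; bus BusRd; mem=0
  op3 P2: store L4 := 29 → I/I/M on L4; bus (none); mem=10
  op4 P0: load  L3 → E/I/I on L3; bus (none); mem=0
  op5 P2: load  L3 → S/I/S on L3; bus BusRd; mem=0
  op6 P1: store L2 := 23 → I/M/I on L2; bus BusRdX; mem=80
  op7 P0: load  L1 → E/I/I on L1; bus BusRd; mem=50
  op8 P2: store L4 := 54 → I/I/M on L4; bus (none); mem=10
  op9 P2: load  L3 → S/I/S on L3; bus (none); mem=0
  op10 P1: store L0 := 58 → I/M/I on L0; bus BusRdX; mem=30
  op11 P0: store L5 := 53 → M/I/I on L5; bus BusRdX; mem=90
  op12 P2: store L1 := 20 → I/I/M on L1; bus BusRdX; mem=50
  op13 P1: load  L3 → S/S/S on L3; bus BusRd; mem=0
  op14 P0: load  L2 → S/O/I on L2; bus BusRd; mem=80
  op15 P0: load  L5 → M/I/I on L5; bus (none); mem=90
  op16 P1: load  L0 → I/M/I on L0; bus (none); mem=30
  op17 P1: store L0 := 84 → I/M/I on L0; bus (none); mem=30
  op18 P2: load  L3 → S/S/S on L3; bus (none); mem=0
  op19 P1: store L2 := 65 → I/M/I on L2; bus BusUpgr; mem=80
  op20 P0: load  L3 → S/S/S on L3; bus (none); mem=0
  op21 P2: load  L5 → O/I/S on L5; bus BusRd; mem=90
  op22 P0: store L4 := 37 → M/I/I on L4; bus BusRdX Flush; mem=54
  op23 P1: store L4 := 66 → I/M/I on L4; bus BusRdX Flush; mem=37
  op24 P2: load  L5 → O/I/S on L5; bus (none); mem=90
  op25 P0: load  L2 → S/O/I on L2; bus BusRd; mem=80
  op26 P1: store L3 := 73 → I/M/I on L3; bus BusUpgr; mem=0
  op27 P0: load  L0 → S/O/I on L0; bus BusRd; mem=30
  op28 P2: store L1 := 38 → I/I/M on L1; bus (none); mem=50
  op29 P1: store L0 := 1 → I/M/I on L0; bus BusUpgr; mem=30
  op30 P1: load  L4 → I/M/I on L4; bus (none); mem=37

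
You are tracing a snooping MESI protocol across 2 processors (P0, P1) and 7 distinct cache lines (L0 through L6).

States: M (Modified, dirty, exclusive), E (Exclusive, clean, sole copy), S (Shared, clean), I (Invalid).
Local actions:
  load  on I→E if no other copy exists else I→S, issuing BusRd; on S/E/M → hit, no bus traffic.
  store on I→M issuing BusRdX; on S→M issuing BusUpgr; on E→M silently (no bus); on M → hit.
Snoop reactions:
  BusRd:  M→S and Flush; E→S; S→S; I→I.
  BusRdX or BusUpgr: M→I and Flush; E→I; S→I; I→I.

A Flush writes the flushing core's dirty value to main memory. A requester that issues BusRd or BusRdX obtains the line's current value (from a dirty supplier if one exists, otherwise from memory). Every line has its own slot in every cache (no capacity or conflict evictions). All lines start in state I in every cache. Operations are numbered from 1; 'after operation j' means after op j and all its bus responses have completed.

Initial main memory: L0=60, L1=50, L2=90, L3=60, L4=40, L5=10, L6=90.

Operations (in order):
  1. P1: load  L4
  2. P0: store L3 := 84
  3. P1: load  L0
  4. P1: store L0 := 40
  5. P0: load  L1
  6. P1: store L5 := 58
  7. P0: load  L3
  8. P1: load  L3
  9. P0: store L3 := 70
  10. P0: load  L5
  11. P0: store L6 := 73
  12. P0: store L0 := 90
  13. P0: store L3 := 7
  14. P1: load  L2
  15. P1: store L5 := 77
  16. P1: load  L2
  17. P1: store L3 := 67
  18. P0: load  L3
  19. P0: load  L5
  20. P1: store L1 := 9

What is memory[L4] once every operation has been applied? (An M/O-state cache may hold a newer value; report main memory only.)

  op1 P1: load  L4 → I/E on L4; bus BusRd; mem=40
  op2 P0: store L3 := 84 → M/I on L3; bus BusRdX; mem=60
  op3 P1: load  L0 → I/E on L0; bus BusRd; mem=60
  op4 P1: store L0 := 40 → I/M on L0; bus (none); mem=60
  op5 P0: load  L1 → E/I on L1; bus BusRd; mem=50
  op6 P1: store L5 := 58 → I/M on L5; bus BusRdX; mem=10
  op7 P0: load  L3 → M/I on L3; bus (none); mem=60
  op8 P1: load  L3 → S/S on L3; bus BusRd Flush; mem=84
  op9 P0: store L3 := 70 → M/I on L3; bus BusUpgr; mem=84
  op10 P0: load  L5 → S/S on L5; bus BusRd Flush; mem=58
  op11 P0: store L6 := 73 → M/I on L6; bus BusRdX; mem=90
  op12 P0: store L0 := 90 → M/I on L0; bus BusRdX Flush; mem=40
  op13 P0: store L3 := 7 → M/I on L3; bus (none); mem=84
  op14 P1: load  L2 → I/E on L2; bus BusRd; mem=90
  op15 P1: store L5 := 77 → I/M on L5; bus BusUpgr; mem=58
  op16 P1: load  L2 → I/E on L2; bus (none); mem=90
  op17 P1: store L3 := 67 → I/M on L3; bus BusRdX Flush; mem=7
  op18 P0: load  L3 → S/S on L3; bus BusRd Flush; mem=67
  op19 P0: load  L5 → S/S on L5; bus BusRd Flush; mem=77
  op20 P1: store L1 := 9 → I/M on L1; bus BusRdX; mem=50

memory[L4] = 40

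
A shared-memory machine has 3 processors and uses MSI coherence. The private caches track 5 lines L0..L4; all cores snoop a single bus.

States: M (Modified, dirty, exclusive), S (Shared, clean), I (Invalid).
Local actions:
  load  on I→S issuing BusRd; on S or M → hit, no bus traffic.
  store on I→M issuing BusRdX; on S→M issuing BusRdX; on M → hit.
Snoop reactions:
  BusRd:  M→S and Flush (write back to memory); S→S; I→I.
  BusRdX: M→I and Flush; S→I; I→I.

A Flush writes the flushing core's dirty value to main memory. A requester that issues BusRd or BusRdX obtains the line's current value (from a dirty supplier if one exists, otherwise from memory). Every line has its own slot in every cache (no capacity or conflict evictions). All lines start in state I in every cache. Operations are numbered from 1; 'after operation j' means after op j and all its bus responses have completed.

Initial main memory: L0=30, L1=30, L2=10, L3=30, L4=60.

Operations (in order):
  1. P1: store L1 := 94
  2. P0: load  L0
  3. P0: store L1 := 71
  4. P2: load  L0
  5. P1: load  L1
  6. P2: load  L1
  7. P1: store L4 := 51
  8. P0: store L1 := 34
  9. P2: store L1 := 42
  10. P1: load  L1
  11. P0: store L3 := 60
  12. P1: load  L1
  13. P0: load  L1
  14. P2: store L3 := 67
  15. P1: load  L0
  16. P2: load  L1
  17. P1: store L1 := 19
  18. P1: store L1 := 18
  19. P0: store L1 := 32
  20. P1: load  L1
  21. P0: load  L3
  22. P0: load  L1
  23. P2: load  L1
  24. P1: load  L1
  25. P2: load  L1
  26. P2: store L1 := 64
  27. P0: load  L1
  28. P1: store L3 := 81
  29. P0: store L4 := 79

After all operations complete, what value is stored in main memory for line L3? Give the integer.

[1] P1: store L1 := 94 | P0:I, P1:M(94), P2:I | bus: BusRdX
[2] P0: load  L0 | P0:S(30), P1:I, P2:I | bus: BusRd
[3] P0: store L1 := 71 | P0:M(71), P1:I, P2:I | bus: BusRdX,Flush
[4] P2: load  L0 | P0:S(30), P1:I, P2:S(30) | bus: BusRd
[5] P1: load  L1 | P0:S(71), P1:S(71), P2:I | bus: BusRd,Flush
[6] P2: load  L1 | P0:S(71), P1:S(71), P2:S(71) | bus: BusRd
[7] P1: store L4 := 51 | P0:I, P1:M(51), P2:I | bus: BusRdX
[8] P0: store L1 := 34 | P0:M(34), P1:I, P2:I | bus: BusRdX
[9] P2: store L1 := 42 | P0:I, P1:I, P2:M(42) | bus: BusRdX,Flush
[10] P1: load  L1 | P0:I, P1:S(42), P2:S(42) | bus: BusRd,Flush
[11] P0: store L3 := 60 | P0:M(60), P1:I, P2:I | bus: BusRdX
[12] P1: load  L1 | P0:I, P1:S(42), P2:S(42) | bus: none
[13] P0: load  L1 | P0:S(42), P1:S(42), P2:S(42) | bus: BusRd
[14] P2: store L3 := 67 | P0:I, P1:I, P2:M(67) | bus: BusRdX,Flush
[15] P1: load  L0 | P0:S(30), P1:S(30), P2:S(30) | bus: BusRd
[16] P2: load  L1 | P0:S(42), P1:S(42), P2:S(42) | bus: none
[17] P1: store L1 := 19 | P0:I, P1:M(19), P2:I | bus: BusRdX
[18] P1: store L1 := 18 | P0:I, P1:M(18), P2:I | bus: none
[19] P0: store L1 := 32 | P0:M(32), P1:I, P2:I | bus: BusRdX,Flush
[20] P1: load  L1 | P0:S(32), P1:S(32), P2:I | bus: BusRd,Flush
[21] P0: load  L3 | P0:S(67), P1:I, P2:S(67) | bus: BusRd,Flush
[22] P0: load  L1 | P0:S(32), P1:S(32), P2:I | bus: none
[23] P2: load  L1 | P0:S(32), P1:S(32), P2:S(32) | bus: BusRd
[24] P1: load  L1 | P0:S(32), P1:S(32), P2:S(32) | bus: none
[25] P2: load  L1 | P0:S(32), P1:S(32), P2:S(32) | bus: none
[26] P2: store L1 := 64 | P0:I, P1:I, P2:M(64) | bus: BusRdX
[27] P0: load  L1 | P0:S(64), P1:I, P2:S(64) | bus: BusRd,Flush
[28] P1: store L3 := 81 | P0:I, P1:M(81), P2:I | bus: BusRdX
[29] P0: store L4 := 79 | P0:M(79), P1:I, P2:I | bus: BusRdX,Flush

memory[L3] = 67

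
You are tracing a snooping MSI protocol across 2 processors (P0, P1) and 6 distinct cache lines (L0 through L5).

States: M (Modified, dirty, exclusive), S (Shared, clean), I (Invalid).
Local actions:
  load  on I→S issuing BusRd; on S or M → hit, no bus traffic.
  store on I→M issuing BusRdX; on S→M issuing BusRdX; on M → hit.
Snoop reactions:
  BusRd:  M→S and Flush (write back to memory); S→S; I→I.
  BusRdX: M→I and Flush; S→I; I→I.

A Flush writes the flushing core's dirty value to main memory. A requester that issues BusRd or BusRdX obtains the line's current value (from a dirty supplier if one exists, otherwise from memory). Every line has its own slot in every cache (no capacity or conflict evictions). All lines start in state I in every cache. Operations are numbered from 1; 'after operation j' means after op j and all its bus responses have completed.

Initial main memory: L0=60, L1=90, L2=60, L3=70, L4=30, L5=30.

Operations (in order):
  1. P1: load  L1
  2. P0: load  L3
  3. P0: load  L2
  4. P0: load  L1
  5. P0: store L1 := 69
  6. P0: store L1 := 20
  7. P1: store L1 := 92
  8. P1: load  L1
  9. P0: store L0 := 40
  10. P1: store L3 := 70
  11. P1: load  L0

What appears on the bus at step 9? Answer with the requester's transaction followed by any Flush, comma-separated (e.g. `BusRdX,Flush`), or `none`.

step 1: P1: load  L1  ⟶  IS  (L1)  txn=BusRd  M[L1]=90
step 2: P0: load  L3  ⟶  SI  (L3)  txn=BusRd  M[L3]=70
step 3: P0: load  L2  ⟶  SI  (L2)  txn=BusRd  M[L2]=60
step 4: P0: load  L1  ⟶  SS  (L1)  txn=BusRd  M[L1]=90
step 5: P0: store L1 := 69  ⟶  MI  (L1)  txn=BusRdX  M[L1]=90
step 6: P0: store L1 := 20  ⟶  MI  (L1)  txn=∅  M[L1]=90
step 7: P1: store L1 := 92  ⟶  IM  (L1)  txn=BusRdX+Flush  M[L1]=20
step 8: P1: load  L1  ⟶  IM  (L1)  txn=∅  M[L1]=20
step 9: P0: store L0 := 40  ⟶  MI  (L0)  txn=BusRdX  M[L0]=60
step 10: P1: store L3 := 70  ⟶  IM  (L3)  txn=BusRdX  M[L3]=70
step 11: P1: load  L0  ⟶  SS  (L0)  txn=BusRd+Flush  M[L0]=40

bus = BusRdX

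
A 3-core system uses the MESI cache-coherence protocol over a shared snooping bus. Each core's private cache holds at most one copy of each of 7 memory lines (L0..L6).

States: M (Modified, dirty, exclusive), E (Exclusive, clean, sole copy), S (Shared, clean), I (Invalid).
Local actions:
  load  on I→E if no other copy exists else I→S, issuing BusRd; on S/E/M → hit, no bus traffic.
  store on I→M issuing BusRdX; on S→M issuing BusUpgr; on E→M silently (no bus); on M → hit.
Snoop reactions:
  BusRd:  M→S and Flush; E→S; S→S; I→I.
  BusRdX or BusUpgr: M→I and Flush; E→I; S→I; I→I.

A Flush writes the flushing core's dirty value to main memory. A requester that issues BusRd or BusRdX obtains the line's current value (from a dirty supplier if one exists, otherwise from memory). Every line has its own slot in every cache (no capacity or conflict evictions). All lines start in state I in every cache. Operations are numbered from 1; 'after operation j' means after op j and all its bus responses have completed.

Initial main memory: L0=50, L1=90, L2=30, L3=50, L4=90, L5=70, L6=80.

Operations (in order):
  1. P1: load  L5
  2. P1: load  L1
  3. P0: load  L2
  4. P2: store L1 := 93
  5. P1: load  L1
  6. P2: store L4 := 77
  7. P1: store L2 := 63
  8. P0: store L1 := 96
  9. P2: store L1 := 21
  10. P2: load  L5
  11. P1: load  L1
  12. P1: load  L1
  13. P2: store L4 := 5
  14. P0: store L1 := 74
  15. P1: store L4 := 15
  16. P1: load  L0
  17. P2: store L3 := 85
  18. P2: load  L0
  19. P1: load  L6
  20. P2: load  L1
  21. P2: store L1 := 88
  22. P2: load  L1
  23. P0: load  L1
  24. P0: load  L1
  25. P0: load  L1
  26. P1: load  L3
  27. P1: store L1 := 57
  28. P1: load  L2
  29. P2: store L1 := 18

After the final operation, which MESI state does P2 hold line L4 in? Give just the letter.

  op1 P1: load  L5 → I/E/I on L5; bus BusRd; mem=70
  op2 P1: load  L1 → I/E/I on L1; bus BusRd; mem=90
  op3 P0: load  L2 → E/I/I on L2; bus BusRd; mem=30
  op4 P2: store L1 := 93 → I/I/M on L1; bus BusRdX; mem=90
  op5 P1: load  L1 → I/S/S on L1; bus BusRd Flush; mem=93
  op6 P2: store L4 := 77 → I/I/M on L4; bus BusRdX; mem=90
  op7 P1: store L2 := 63 → I/M/I on L2; bus BusRdX; mem=30
  op8 P0: store L1 := 96 → M/I/I on L1; bus BusRdX; mem=93
  op9 P2: store L1 := 21 → I/I/M on L1; bus BusRdX Flush; mem=96
  op10 P2: load  L5 → I/S/S on L5; bus BusRd; mem=70
  op11 P1: load  L1 → I/S/S on L1; bus BusRd Flush; mem=21
  op12 P1: load  L1 → I/S/S on L1; bus (none); mem=21
  op13 P2: store L4 := 5 → I/I/M on L4; bus (none); mem=90
  op14 P0: store L1 := 74 → M/I/I on L1; bus BusRdX; mem=21
  op15 P1: store L4 := 15 → I/M/I on L4; bus BusRdX Flush; mem=5
  op16 P1: load  L0 → I/E/I on L0; bus BusRd; mem=50
  op17 P2: store L3 := 85 → I/I/M on L3; bus BusRdX; mem=50
  op18 P2: load  L0 → I/S/S on L0; bus BusRd; mem=50
  op19 P1: load  L6 → I/E/I on L6; bus BusRd; mem=80
  op20 P2: load  L1 → S/I/S on L1; bus BusRd Flush; mem=74
  op21 P2: store L1 := 88 → I/I/M on L1; bus BusUpgr; mem=74
  op22 P2: load  L1 → I/I/M on L1; bus (none); mem=74
  op23 P0: load  L1 → S/I/S on L1; bus BusRd Flush; mem=88
  op24 P0: load  L1 → S/I/S on L1; bus (none); mem=88
  op25 P0: load  L1 → S/I/S on L1; bus (none); mem=88
  op26 P1: load  L3 → I/S/S on L3; bus BusRd Flush; mem=85
  op27 P1: store L1 := 57 → I/M/I on L1; bus BusRdX; mem=88
  op28 P1: load  L2 → I/M/I on L2; bus (none); mem=30
  op29 P2: store L1 := 18 → I/I/M on L1; bus BusRdX Flush; mem=57

state = I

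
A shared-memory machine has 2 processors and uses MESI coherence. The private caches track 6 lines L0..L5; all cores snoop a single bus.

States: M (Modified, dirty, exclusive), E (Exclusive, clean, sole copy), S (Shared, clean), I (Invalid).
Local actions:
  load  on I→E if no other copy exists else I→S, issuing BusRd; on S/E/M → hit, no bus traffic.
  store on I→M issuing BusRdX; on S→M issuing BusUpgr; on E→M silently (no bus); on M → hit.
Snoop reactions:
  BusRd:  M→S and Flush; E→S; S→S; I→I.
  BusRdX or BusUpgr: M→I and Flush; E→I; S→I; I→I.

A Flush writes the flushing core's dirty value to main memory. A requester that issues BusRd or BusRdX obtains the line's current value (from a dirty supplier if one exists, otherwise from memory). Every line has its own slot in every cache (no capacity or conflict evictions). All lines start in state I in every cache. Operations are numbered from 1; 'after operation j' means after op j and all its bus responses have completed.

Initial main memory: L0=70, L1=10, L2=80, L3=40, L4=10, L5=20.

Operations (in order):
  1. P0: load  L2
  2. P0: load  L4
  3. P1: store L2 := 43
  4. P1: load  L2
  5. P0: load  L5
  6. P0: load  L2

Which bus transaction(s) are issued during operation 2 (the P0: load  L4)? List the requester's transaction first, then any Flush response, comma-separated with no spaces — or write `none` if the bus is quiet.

step 1: P0: load  L2  ⟶  EI  (L2)  txn=BusRd  M[L2]=80
step 2: P0: load  L4  ⟶  EI  (L4)  txn=BusRd  M[L4]=10
step 3: P1: store L2 := 43  ⟶  IM  (L2)  txn=BusRdX  M[L2]=80
step 4: P1: load  L2  ⟶  IM  (L2)  txn=∅  M[L2]=80
step 5: P0: load  L5  ⟶  EI  (L5)  txn=BusRd  M[L5]=20
step 6: P0: load  L2  ⟶  SS  (L2)  txn=BusRd+Flush  M[L2]=43

bus = BusRd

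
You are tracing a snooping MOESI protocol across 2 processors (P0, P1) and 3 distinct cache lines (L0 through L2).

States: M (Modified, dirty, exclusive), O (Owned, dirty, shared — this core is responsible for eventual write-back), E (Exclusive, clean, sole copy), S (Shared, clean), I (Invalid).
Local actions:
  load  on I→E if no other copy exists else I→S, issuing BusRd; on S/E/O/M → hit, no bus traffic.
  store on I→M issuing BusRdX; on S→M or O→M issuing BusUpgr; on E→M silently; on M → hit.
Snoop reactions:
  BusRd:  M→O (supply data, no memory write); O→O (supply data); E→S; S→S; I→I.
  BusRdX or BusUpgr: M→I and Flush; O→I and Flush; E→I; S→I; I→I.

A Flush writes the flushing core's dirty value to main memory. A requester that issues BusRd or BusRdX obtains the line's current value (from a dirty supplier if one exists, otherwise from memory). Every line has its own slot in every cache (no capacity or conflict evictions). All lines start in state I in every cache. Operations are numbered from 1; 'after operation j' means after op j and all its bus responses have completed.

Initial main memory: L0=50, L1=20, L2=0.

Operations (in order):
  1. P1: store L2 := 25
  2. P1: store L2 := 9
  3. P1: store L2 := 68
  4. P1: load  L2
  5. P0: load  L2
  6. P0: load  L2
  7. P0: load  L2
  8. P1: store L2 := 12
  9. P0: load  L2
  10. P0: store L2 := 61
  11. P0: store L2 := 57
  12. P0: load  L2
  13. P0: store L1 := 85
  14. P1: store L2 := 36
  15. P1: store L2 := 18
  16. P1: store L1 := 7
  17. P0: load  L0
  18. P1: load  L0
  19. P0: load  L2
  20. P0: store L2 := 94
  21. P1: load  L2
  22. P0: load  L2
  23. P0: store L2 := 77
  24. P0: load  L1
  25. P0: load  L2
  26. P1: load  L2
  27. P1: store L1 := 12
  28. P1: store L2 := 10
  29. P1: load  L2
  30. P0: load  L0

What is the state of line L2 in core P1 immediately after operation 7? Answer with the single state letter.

state = O

[1] P1: store L2 := 25 | P0:I, P1:M(25) | bus: BusRdX
[2] P1: store L2 := 9 | P0:I, P1:M(9) | bus: none
[3] P1: store L2 := 68 | P0:I, P1:M(68) | bus: none
[4] P1: load  L2 | P0:I, P1:M(68) | bus: none
[5] P0: load  L2 | P0:S(68), P1:O(68) | bus: BusRd
[6] P0: load  L2 | P0:S(68), P1:O(68) | bus: none
[7] P0: load  L2 | P0:S(68), P1:O(68) | bus: none
[8] P1: store L2 := 12 | P0:I, P1:M(12) | bus: BusUpgr
[9] P0: load  L2 | P0:S(12), P1:O(12) | bus: BusRd
[10] P0: store L2 := 61 | P0:M(61), P1:I | bus: BusUpgr,Flush
[11] P0: store L2 := 57 | P0:M(57), P1:I | bus: none
[12] P0: load  L2 | P0:M(57), P1:I | bus: none
[13] P0: store L1 := 85 | P0:M(85), P1:I | bus: BusRdX
[14] P1: store L2 := 36 | P0:I, P1:M(36) | bus: BusRdX,Flush
[15] P1: store L2 := 18 | P0:I, P1:M(18) | bus: none
[16] P1: store L1 := 7 | P0:I, P1:M(7) | bus: BusRdX,Flush
[17] P0: load  L0 | P0:E(50), P1:I | bus: BusRd
[18] P1: load  L0 | P0:S(50), P1:S(50) | bus: BusRd
[19] P0: load  L2 | P0:S(18), P1:O(18) | bus: BusRd
[20] P0: store L2 := 94 | P0:M(94), P1:I | bus: BusUpgr,Flush
[21] P1: load  L2 | P0:O(94), P1:S(94) | bus: BusRd
[22] P0: load  L2 | P0:O(94), P1:S(94) | bus: none
[23] P0: store L2 := 77 | P0:M(77), P1:I | bus: BusUpgr
[24] P0: load  L1 | P0:S(7), P1:O(7) | bus: BusRd
[25] P0: load  L2 | P0:M(77), P1:I | bus: none
[26] P1: load  L2 | P0:O(77), P1:S(77) | bus: BusRd
[27] P1: store L1 := 12 | P0:I, P1:M(12) | bus: BusUpgr
[28] P1: store L2 := 10 | P0:I, P1:M(10) | bus: BusUpgr,Flush
[29] P1: load  L2 | P0:I, P1:M(10) | bus: none
[30] P0: load  L0 | P0:S(50), P1:S(50) | bus: none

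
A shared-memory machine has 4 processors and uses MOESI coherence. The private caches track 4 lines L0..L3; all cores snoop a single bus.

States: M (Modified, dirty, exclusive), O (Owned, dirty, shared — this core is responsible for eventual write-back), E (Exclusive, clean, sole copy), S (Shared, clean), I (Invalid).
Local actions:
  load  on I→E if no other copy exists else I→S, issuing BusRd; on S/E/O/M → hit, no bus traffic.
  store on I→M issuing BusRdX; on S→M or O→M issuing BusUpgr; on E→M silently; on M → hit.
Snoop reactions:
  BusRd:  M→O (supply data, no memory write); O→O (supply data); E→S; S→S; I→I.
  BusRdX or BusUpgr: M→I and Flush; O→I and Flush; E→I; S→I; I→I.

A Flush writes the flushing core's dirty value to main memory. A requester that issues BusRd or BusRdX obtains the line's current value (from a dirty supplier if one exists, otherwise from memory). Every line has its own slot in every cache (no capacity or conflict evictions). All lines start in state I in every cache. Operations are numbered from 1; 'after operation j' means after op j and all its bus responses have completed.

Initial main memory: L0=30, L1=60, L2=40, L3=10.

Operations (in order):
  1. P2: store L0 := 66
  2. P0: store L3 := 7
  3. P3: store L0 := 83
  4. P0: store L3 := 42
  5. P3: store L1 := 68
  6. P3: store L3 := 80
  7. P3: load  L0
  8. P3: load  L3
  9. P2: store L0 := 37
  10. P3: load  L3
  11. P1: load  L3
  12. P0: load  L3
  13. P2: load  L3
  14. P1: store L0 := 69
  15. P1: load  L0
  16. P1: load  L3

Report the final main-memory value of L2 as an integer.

memory[L2] = 40

step 1: P2: store L0 := 66  ⟶  IIMI  (L0)  txn=BusRdX  M[L0]=30
step 2: P0: store L3 := 7  ⟶  MIII  (L3)  txn=BusRdX  M[L3]=10
step 3: P3: store L0 := 83  ⟶  IIIM  (L0)  txn=BusRdX+Flush  M[L0]=66
step 4: P0: store L3 := 42  ⟶  MIII  (L3)  txn=∅  M[L3]=10
step 5: P3: store L1 := 68  ⟶  IIIM  (L1)  txn=BusRdX  M[L1]=60
step 6: P3: store L3 := 80  ⟶  IIIM  (L3)  txn=BusRdX+Flush  M[L3]=42
step 7: P3: load  L0  ⟶  IIIM  (L0)  txn=∅  M[L0]=66
step 8: P3: load  L3  ⟶  IIIM  (L3)  txn=∅  M[L3]=42
step 9: P2: store L0 := 37  ⟶  IIMI  (L0)  txn=BusRdX+Flush  M[L0]=83
step 10: P3: load  L3  ⟶  IIIM  (L3)  txn=∅  M[L3]=42
step 11: P1: load  L3  ⟶  ISIO  (L3)  txn=BusRd  M[L3]=42
step 12: P0: load  L3  ⟶  SSIO  (L3)  txn=BusRd  M[L3]=42
step 13: P2: load  L3  ⟶  SSSO  (L3)  txn=BusRd  M[L3]=42
step 14: P1: store L0 := 69  ⟶  IMII  (L0)  txn=BusRdX+Flush  M[L0]=37
step 15: P1: load  L0  ⟶  IMII  (L0)  txn=∅  M[L0]=37
step 16: P1: load  L3  ⟶  SSSO  (L3)  txn=∅  M[L3]=42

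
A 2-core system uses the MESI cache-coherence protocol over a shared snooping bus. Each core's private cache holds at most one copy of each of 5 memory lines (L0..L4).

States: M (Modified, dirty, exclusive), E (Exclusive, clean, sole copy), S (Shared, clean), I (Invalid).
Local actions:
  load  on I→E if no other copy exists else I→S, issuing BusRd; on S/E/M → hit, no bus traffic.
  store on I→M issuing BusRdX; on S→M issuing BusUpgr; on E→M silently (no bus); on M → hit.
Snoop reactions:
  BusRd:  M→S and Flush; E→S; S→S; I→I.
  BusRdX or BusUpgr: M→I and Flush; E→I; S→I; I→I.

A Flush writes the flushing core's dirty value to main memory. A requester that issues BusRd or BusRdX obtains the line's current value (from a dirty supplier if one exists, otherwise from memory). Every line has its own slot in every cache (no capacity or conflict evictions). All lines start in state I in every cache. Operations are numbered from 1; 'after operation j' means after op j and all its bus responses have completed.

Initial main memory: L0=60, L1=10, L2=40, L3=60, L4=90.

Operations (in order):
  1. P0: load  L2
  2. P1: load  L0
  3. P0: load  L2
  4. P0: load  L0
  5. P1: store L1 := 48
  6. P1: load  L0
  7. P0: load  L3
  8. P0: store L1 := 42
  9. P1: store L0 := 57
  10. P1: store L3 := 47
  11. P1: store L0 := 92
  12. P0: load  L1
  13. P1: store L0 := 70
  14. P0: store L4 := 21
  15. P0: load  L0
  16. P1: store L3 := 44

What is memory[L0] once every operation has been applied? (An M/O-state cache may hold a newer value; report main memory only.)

memory[L0] = 70

1. P0: load  L2  bus=[BusRd]  L2: P0=E P1=I  mem[L2]=40
2. P1: load  L0  bus=[BusRd]  L0: P0=I P1=E  mem[L0]=60
3. P0: load  L2  bus=[-]  L2: P0=E P1=I  mem[L2]=40
4. P0: load  L0  bus=[BusRd]  L0: P0=S P1=S  mem[L0]=60
5. P1: store L1 := 48  bus=[BusRdX]  L1: P0=I P1=M  mem[L1]=10
6. P1: load  L0  bus=[-]  L0: P0=S P1=S  mem[L0]=60
7. P0: load  L3  bus=[BusRd]  L3: P0=E P1=I  mem[L3]=60
8. P0: store L1 := 42  bus=[BusRdX,Flush]  L1: P0=M P1=I  mem[L1]=48
9. P1: store L0 := 57  bus=[BusUpgr]  L0: P0=I P1=M  mem[L0]=60
10. P1: store L3 := 47  bus=[BusRdX]  L3: P0=I P1=M  mem[L3]=60
11. P1: store L0 := 92  bus=[-]  L0: P0=I P1=M  mem[L0]=60
12. P0: load  L1  bus=[-]  L1: P0=M P1=I  mem[L1]=48
13. P1: store L0 := 70  bus=[-]  L0: P0=I P1=M  mem[L0]=60
14. P0: store L4 := 21  bus=[BusRdX]  L4: P0=M P1=I  mem[L4]=90
15. P0: load  L0  bus=[BusRd,Flush]  L0: P0=S P1=S  mem[L0]=70
16. P1: store L3 := 44  bus=[-]  L3: P0=I P1=M  mem[L3]=60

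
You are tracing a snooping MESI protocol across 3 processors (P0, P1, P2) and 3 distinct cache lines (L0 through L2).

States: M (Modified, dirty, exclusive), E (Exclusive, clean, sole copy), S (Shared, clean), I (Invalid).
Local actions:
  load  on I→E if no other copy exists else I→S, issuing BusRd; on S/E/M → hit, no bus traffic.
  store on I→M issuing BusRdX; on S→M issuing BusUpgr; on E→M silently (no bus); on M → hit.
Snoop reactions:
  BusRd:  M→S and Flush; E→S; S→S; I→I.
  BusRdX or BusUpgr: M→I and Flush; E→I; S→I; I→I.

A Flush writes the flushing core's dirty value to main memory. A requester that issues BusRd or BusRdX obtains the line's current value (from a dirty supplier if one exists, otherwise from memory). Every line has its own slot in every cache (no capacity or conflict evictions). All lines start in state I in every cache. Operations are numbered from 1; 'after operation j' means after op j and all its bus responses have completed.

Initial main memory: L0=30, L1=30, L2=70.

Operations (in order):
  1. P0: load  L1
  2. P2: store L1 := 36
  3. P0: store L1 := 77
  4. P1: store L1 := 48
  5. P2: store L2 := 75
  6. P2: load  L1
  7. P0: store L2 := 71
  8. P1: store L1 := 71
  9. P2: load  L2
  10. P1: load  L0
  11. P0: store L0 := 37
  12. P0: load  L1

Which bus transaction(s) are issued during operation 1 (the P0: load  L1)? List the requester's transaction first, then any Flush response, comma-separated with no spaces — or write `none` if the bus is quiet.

step 1: P0: load  L1  ⟶  EII  (L1)  txn=BusRd  M[L1]=30
step 2: P2: store L1 := 36  ⟶  IIM  (L1)  txn=BusRdX  M[L1]=30
step 3: P0: store L1 := 77  ⟶  MII  (L1)  txn=BusRdX+Flush  M[L1]=36
step 4: P1: store L1 := 48  ⟶  IMI  (L1)  txn=BusRdX+Flush  M[L1]=77
step 5: P2: store L2 := 75  ⟶  IIM  (L2)  txn=BusRdX  M[L2]=70
step 6: P2: load  L1  ⟶  ISS  (L1)  txn=BusRd+Flush  M[L1]=48
step 7: P0: store L2 := 71  ⟶  MII  (L2)  txn=BusRdX+Flush  M[L2]=75
step 8: P1: store L1 := 71  ⟶  IMI  (L1)  txn=BusUpgr  M[L1]=48
step 9: P2: load  L2  ⟶  SIS  (L2)  txn=BusRd+Flush  M[L2]=71
step 10: P1: load  L0  ⟶  IEI  (L0)  txn=BusRd  M[L0]=30
step 11: P0: store L0 := 37  ⟶  MII  (L0)  txn=BusRdX  M[L0]=30
step 12: P0: load  L1  ⟶  SSI  (L1)  txn=BusRd+Flush  M[L1]=71

bus = BusRd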